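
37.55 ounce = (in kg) 1.065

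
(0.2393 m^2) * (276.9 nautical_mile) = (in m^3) 1.227e+05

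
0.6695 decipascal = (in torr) 0.0005022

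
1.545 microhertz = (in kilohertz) 1.545e-09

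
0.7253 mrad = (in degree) 0.04156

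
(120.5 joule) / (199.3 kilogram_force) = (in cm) 6.165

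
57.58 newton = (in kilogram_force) 5.872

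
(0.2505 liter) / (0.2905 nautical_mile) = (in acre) 1.151e-10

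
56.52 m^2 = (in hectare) 0.005652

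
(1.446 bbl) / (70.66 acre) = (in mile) 4.996e-10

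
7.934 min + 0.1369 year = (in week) 7.139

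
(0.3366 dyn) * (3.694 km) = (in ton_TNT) 2.972e-12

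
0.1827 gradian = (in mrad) 2.87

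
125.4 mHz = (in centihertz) 12.54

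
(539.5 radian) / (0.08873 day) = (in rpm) 0.672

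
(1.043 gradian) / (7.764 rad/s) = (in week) 3.489e-09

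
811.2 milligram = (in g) 0.8112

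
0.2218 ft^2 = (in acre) 5.092e-06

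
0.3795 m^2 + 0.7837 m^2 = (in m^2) 1.163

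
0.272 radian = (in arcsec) 5.61e+04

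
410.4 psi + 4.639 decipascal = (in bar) 28.3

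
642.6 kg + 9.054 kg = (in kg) 651.7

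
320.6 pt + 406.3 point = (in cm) 25.64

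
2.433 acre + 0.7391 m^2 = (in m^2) 9847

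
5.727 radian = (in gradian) 364.6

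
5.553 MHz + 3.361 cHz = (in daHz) 5.553e+05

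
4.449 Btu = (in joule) 4694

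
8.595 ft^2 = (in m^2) 0.7985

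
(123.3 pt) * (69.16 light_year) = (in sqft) 3.063e+17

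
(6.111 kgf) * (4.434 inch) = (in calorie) 1.613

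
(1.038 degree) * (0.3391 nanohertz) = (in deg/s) 3.52e-10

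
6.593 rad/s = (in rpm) 62.96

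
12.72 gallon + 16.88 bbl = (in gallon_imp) 600.9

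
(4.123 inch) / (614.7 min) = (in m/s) 2.839e-06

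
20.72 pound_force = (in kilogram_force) 9.398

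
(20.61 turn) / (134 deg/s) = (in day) 0.0006409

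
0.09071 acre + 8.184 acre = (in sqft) 3.604e+05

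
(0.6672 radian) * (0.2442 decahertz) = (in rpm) 15.56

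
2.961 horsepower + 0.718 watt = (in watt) 2209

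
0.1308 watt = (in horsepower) 0.0001754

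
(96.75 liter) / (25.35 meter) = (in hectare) 3.817e-07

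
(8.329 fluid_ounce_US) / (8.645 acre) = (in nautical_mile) 3.802e-12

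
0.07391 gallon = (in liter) 0.2798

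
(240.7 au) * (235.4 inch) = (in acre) 5.32e+10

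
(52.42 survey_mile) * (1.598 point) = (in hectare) 0.004756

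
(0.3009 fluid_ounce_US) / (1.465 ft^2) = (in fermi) 6.538e+10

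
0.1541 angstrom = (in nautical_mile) 8.321e-15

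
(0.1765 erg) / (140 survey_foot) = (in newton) 4.136e-10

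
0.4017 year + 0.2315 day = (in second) 1.269e+07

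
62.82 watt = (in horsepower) 0.08424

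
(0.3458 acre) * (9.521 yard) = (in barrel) 7.663e+04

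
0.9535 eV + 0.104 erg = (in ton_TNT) 2.486e-18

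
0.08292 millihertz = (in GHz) 8.292e-14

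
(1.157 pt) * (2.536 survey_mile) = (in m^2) 1.666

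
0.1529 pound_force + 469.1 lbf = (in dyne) 2.087e+08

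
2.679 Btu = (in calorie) 675.5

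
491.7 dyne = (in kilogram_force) 0.0005014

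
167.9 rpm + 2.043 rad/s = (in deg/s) 1124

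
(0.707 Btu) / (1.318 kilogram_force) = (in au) 3.858e-10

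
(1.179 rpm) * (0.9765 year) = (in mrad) 3.802e+09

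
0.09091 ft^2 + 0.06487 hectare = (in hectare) 0.06487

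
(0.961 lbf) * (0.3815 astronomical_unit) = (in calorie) 5.831e+10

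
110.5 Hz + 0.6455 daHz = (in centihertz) 1.17e+04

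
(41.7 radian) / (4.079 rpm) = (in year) 3.096e-06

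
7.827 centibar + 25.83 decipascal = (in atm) 0.07727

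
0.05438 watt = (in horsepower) 7.292e-05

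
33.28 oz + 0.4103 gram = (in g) 943.9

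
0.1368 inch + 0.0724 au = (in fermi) 1.083e+25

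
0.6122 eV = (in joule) 9.809e-20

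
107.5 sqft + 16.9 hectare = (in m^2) 1.69e+05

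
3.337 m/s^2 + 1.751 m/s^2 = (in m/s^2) 5.088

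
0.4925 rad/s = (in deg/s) 28.22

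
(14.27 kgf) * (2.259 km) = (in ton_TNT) 7.556e-05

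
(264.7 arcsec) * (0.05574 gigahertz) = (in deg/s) 4.098e+06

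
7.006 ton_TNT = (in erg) 2.931e+17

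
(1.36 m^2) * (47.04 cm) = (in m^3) 0.6397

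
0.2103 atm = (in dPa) 2.131e+05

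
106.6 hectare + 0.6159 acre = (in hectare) 106.8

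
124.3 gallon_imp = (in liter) 565.1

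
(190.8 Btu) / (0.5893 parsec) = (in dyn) 1.107e-06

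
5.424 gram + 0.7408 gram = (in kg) 0.006165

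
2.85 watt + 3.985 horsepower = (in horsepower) 3.989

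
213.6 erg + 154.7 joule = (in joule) 154.7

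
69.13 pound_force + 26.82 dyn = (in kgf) 31.36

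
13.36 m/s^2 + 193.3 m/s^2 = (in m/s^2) 206.7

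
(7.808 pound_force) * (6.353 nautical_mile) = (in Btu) 387.3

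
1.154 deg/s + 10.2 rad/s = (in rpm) 97.6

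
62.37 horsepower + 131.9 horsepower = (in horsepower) 194.3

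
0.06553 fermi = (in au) 4.38e-28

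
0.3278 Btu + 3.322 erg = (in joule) 345.8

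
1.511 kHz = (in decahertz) 151.1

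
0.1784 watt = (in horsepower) 0.0002392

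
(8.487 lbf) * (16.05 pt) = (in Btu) 0.0002026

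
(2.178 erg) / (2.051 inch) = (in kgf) 4.263e-07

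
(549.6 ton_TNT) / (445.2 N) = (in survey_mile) 3.209e+06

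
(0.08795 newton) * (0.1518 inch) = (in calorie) 8.105e-05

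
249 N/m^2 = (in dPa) 2490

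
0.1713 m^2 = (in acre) 4.233e-05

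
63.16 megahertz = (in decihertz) 6.316e+08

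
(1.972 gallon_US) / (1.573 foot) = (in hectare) 1.557e-06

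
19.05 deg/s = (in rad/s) 0.3325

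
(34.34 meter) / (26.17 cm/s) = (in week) 0.000217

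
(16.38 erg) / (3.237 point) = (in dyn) 143.4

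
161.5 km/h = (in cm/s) 4486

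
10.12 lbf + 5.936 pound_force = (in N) 71.42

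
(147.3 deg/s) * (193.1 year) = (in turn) 2.492e+09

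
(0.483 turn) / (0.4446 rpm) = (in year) 2.067e-06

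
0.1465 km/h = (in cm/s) 4.069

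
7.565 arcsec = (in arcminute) 0.1261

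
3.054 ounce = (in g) 86.58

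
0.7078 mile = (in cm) 1.139e+05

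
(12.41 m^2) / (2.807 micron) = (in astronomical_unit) 2.955e-05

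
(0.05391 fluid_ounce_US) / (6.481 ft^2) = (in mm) 0.002648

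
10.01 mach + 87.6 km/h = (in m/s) 3433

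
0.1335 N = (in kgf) 0.01361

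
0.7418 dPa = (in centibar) 7.418e-05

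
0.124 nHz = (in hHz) 1.24e-12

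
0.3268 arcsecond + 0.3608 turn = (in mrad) 2267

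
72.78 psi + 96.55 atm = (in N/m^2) 1.028e+07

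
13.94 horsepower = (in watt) 1.04e+04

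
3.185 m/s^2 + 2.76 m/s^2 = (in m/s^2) 5.945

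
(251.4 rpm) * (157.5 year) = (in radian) 1.308e+11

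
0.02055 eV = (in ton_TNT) 7.869e-31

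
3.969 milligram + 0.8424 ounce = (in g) 23.89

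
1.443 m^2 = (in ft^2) 15.53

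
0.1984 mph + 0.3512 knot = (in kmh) 0.9697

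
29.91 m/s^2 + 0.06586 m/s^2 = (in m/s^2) 29.98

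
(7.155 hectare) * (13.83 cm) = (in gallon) 2.614e+06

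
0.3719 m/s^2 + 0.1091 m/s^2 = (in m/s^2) 0.481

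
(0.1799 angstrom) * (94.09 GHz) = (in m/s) 1.693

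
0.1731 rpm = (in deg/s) 1.039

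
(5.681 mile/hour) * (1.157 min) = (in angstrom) 1.763e+12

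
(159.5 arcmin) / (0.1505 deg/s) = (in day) 0.0002044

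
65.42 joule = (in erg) 6.542e+08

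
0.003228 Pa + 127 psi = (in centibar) 875.6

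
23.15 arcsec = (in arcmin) 0.3858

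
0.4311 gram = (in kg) 0.0004311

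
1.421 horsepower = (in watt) 1060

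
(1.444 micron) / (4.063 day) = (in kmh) 1.481e-11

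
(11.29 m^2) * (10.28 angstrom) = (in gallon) 3.066e-06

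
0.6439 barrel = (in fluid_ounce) 3462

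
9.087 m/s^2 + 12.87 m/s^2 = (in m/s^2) 21.96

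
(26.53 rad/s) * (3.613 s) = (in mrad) 9.585e+04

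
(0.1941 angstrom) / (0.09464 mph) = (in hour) 1.274e-13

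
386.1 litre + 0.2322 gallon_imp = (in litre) 387.2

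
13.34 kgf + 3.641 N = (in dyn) 1.345e+07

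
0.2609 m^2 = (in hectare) 2.609e-05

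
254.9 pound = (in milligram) 1.156e+08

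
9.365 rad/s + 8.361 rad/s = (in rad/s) 17.73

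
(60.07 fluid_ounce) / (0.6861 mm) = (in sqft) 27.87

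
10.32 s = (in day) 0.0001194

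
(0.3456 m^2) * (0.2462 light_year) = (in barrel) 5.063e+15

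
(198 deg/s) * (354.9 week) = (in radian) 7.418e+08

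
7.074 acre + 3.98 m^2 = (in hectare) 2.863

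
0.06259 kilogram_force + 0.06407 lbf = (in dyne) 8.988e+04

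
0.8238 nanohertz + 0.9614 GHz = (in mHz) 9.614e+11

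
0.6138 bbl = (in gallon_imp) 21.47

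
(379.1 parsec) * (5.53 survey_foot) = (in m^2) 1.972e+19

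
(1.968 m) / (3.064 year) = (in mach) 5.982e-11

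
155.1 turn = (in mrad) 9.745e+05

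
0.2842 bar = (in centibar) 28.42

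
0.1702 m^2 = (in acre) 4.206e-05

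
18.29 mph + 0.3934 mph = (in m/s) 8.352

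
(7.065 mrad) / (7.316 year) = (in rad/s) 3.062e-11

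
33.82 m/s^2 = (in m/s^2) 33.82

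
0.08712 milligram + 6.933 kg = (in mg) 6.933e+06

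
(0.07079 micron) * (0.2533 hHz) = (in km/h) 6.455e-06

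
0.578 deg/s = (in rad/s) 0.01009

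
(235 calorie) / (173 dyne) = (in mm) 5.683e+08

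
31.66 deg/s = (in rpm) 5.277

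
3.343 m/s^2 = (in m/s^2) 3.343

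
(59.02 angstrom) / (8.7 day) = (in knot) 1.526e-14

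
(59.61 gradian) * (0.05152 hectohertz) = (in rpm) 46.07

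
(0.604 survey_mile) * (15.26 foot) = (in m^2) 4521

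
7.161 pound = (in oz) 114.6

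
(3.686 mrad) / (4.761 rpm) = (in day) 8.557e-08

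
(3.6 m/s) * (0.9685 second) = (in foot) 11.44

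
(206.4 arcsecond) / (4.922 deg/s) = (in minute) 0.0001941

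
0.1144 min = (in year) 2.177e-07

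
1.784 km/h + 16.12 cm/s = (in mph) 1.469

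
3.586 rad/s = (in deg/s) 205.5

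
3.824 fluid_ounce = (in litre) 0.1131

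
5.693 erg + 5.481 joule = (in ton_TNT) 1.31e-09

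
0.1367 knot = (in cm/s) 7.032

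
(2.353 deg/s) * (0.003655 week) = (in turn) 14.45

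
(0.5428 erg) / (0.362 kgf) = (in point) 4.334e-05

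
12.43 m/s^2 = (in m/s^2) 12.43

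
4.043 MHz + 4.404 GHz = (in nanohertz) 4.408e+18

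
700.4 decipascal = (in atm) 0.0006912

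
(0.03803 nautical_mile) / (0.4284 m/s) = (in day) 0.001903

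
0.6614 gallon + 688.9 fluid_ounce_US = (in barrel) 0.1439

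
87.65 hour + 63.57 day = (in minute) 9.68e+04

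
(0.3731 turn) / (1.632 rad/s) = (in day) 1.663e-05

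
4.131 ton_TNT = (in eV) 1.079e+29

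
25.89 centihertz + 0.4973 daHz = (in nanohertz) 5.232e+09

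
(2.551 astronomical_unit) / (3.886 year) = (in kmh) 1.121e+04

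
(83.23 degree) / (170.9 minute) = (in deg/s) 0.008117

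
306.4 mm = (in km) 0.0003064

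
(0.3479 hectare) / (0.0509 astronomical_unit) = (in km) 4.569e-10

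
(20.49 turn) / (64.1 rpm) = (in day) 0.000222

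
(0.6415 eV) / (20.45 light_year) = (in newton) 5.312e-37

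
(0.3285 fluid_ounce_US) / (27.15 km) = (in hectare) 3.578e-14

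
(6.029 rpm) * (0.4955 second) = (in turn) 0.04979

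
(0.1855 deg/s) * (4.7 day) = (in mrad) 1.315e+06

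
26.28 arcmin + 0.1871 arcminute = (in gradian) 0.4901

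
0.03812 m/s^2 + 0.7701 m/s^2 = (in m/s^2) 0.8082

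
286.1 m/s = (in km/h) 1030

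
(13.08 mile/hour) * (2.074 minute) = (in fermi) 7.276e+17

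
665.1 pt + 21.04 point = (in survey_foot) 0.7941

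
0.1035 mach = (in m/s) 35.24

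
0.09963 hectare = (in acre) 0.2462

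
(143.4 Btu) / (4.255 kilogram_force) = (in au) 2.424e-08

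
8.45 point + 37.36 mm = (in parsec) 1.307e-18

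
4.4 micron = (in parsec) 1.426e-22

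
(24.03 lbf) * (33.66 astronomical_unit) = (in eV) 3.359e+33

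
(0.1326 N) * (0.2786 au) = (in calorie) 1.321e+09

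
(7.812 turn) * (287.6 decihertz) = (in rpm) 1.348e+04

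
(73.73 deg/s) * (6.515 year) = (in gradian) 1.683e+10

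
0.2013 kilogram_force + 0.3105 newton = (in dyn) 2.285e+05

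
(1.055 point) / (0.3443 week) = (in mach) 5.249e-12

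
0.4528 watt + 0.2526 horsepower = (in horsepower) 0.2532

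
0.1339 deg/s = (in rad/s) 0.002337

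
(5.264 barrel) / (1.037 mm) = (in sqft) 8687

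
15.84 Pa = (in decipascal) 158.4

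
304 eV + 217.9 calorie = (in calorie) 217.9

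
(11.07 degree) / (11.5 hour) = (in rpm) 4.457e-05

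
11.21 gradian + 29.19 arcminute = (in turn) 0.02938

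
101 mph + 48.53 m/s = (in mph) 209.6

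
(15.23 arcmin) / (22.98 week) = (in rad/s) 3.188e-10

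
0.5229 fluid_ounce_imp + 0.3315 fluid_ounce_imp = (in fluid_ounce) 0.8209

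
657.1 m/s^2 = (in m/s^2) 657.1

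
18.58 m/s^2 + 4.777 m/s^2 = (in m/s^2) 23.36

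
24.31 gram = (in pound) 0.05359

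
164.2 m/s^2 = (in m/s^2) 164.2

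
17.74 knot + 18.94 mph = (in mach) 0.05167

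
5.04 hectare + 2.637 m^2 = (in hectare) 5.04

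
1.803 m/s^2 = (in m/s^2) 1.803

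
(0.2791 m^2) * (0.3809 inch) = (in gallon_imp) 0.594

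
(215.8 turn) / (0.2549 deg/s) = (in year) 0.009664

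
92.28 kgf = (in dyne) 9.05e+07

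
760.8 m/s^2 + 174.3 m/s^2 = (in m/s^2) 935.1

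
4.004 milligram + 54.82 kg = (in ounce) 1934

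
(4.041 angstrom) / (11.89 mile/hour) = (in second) 7.603e-11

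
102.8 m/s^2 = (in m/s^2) 102.8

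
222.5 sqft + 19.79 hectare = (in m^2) 1.979e+05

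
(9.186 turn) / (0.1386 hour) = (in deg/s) 6.628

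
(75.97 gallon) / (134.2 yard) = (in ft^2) 0.02523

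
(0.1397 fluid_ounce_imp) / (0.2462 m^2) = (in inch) 0.0006347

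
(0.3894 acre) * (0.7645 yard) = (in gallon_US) 2.91e+05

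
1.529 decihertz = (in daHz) 0.01529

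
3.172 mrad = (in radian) 0.003172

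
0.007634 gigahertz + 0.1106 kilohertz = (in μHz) 7.634e+12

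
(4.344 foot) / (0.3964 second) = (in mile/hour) 7.472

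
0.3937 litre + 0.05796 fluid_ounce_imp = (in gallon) 0.1044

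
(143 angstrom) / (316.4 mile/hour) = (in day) 1.17e-15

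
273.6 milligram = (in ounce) 0.009651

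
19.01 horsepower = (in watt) 1.418e+04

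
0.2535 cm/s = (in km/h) 0.009126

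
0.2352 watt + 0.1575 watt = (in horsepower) 0.0005266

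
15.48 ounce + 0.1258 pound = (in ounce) 17.49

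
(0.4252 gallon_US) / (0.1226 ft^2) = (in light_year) 1.494e-17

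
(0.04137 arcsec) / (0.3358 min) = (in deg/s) 5.704e-07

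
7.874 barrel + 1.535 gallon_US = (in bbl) 7.911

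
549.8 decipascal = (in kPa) 0.05498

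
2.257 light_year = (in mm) 2.135e+19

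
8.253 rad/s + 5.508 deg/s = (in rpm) 79.73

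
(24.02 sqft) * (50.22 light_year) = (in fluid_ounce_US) 3.585e+22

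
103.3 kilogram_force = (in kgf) 103.3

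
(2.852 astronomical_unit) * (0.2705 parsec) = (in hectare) 3.561e+23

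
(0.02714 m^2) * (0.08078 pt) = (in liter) 0.0007734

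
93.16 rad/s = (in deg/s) 5338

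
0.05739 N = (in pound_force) 0.0129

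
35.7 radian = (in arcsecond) 7.364e+06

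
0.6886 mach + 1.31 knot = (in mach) 0.6906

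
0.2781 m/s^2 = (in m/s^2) 0.2781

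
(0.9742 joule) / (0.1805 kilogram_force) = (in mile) 0.000342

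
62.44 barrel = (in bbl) 62.44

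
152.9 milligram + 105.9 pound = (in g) 4.804e+04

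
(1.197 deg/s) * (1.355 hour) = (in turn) 16.22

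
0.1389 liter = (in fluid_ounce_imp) 4.889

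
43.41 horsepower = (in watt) 3.237e+04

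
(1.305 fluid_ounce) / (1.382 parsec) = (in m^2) 9.05e-22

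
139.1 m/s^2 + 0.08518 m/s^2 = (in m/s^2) 139.2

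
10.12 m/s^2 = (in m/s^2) 10.12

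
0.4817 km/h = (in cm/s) 13.38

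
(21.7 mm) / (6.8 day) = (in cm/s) 3.693e-06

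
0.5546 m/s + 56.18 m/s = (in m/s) 56.73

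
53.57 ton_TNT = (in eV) 1.399e+30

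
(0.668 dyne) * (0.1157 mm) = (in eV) 4.824e+09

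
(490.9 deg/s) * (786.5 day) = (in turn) 9.266e+07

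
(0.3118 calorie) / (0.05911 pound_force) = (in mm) 4962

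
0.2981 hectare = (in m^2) 2981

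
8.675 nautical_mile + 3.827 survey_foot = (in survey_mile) 9.984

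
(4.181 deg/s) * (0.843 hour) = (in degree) 1.269e+04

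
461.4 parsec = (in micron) 1.424e+25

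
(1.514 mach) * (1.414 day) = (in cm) 6.298e+09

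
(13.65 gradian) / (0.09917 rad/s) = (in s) 2.162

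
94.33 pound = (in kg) 42.79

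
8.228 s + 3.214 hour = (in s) 1.158e+04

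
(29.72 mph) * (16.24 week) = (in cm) 1.305e+10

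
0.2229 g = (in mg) 222.9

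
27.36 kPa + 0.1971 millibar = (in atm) 0.2702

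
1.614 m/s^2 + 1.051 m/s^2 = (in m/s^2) 2.665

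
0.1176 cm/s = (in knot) 0.002286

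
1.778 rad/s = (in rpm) 16.98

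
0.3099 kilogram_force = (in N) 3.039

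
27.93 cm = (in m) 0.2793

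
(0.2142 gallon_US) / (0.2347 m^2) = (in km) 3.455e-06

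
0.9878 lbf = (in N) 4.394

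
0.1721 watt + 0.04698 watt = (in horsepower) 0.0002938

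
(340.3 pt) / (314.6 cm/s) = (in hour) 1.06e-05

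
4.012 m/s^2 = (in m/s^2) 4.012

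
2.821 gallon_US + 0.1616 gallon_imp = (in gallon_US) 3.015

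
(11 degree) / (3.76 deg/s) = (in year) 9.277e-08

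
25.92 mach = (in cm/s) 8.826e+05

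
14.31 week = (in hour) 2404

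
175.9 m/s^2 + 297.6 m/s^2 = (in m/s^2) 473.5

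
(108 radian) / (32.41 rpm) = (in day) 0.0003683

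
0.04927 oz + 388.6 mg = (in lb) 0.003936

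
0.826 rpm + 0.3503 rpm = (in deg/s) 7.058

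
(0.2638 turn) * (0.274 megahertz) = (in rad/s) 4.542e+05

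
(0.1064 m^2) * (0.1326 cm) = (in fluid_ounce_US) 4.771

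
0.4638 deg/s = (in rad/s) 0.008095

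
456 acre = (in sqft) 1.986e+07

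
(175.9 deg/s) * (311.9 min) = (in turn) 9144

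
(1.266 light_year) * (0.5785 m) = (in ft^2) 7.458e+16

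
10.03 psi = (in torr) 518.7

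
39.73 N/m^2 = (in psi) 0.005762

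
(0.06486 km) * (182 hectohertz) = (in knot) 2.295e+06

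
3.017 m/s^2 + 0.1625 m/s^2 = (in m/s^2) 3.179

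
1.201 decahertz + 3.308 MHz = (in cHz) 3.308e+08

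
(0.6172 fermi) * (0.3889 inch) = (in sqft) 6.562e-17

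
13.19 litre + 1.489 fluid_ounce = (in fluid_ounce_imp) 465.8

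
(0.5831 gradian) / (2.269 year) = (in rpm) 1.222e-09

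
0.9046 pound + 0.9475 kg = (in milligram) 1.358e+06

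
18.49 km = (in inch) 7.28e+05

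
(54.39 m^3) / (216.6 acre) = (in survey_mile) 3.856e-08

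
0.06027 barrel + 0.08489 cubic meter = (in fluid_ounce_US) 3194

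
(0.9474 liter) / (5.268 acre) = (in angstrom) 444.4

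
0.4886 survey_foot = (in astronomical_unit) 9.955e-13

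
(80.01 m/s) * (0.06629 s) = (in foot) 17.4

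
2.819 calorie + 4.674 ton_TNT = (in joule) 1.956e+10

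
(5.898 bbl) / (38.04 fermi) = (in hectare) 2.465e+09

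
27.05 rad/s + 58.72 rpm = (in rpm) 317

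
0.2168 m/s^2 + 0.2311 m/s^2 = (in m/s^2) 0.4479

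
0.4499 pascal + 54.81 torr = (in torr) 54.81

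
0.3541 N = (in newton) 0.3541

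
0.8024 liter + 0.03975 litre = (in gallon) 0.2225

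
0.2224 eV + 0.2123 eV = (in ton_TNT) 1.665e-29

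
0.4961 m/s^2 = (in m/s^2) 0.4961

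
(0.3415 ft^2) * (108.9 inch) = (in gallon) 23.18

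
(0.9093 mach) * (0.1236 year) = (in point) 3.421e+12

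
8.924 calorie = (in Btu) 0.03539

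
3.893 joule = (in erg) 3.893e+07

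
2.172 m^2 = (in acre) 0.0005367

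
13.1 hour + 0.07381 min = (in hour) 13.1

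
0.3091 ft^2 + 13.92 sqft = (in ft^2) 14.23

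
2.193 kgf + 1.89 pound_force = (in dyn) 2.991e+06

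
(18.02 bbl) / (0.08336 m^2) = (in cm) 3437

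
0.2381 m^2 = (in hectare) 2.381e-05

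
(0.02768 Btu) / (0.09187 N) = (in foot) 1043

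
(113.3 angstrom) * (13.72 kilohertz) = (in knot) 0.0003022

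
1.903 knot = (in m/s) 0.979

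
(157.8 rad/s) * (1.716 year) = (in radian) 8.539e+09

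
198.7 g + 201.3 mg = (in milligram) 1.989e+05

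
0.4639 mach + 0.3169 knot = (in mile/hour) 353.7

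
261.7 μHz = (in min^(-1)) 0.0157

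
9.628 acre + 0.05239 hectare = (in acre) 9.757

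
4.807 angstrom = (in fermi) 4.807e+05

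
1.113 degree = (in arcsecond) 4007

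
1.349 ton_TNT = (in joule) 5.644e+09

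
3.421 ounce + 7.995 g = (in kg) 0.105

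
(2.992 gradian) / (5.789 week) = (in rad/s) 1.342e-08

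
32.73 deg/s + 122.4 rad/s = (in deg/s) 7046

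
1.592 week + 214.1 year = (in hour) 1.876e+06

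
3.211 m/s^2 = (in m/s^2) 3.211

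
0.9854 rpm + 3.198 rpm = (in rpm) 4.183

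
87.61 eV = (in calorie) 3.355e-18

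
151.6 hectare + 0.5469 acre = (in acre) 375.2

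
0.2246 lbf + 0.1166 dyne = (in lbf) 0.2246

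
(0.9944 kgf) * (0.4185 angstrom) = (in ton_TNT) 9.754e-20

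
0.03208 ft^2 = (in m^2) 0.00298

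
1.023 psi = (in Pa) 7053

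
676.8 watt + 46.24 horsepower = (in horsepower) 47.15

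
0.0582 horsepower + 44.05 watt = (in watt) 87.45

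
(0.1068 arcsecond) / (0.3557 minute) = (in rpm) 2.317e-07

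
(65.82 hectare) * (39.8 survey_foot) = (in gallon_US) 2.109e+09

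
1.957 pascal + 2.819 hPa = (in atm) 0.002801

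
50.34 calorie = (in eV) 1.315e+21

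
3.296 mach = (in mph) 2510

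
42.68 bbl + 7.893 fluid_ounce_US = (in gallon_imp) 1493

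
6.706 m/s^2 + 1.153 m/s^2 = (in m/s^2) 7.859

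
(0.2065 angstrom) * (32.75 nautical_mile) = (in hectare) 1.252e-10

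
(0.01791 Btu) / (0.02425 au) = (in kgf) 5.311e-10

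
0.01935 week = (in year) 0.0003711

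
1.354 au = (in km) 2.026e+08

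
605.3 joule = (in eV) 3.778e+21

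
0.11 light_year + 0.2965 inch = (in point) 2.95e+18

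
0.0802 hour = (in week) 0.0004774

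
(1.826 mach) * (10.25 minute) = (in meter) 3.824e+05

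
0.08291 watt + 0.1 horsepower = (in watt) 74.65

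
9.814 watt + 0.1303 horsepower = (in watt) 107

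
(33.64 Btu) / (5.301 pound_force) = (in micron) 1.505e+09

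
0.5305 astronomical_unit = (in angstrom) 7.936e+20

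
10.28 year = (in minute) 5.403e+06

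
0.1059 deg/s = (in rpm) 0.01765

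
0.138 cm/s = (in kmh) 0.004968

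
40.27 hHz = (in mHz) 4.027e+06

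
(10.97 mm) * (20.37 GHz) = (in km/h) 8.045e+08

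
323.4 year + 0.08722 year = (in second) 1.02e+10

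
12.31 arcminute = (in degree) 0.2052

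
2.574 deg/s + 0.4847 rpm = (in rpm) 0.9137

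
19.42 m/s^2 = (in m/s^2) 19.42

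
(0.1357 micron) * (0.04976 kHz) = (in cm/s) 0.0006752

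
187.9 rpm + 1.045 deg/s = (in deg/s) 1128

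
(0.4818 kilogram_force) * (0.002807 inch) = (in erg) 3369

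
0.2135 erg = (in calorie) 5.103e-09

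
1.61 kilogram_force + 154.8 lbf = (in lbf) 158.3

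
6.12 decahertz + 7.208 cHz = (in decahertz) 6.127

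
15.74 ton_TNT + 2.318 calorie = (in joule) 6.586e+10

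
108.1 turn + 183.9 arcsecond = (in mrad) 6.792e+05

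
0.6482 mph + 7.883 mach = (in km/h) 9664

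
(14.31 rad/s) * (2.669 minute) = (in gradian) 1.459e+05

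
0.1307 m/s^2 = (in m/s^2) 0.1307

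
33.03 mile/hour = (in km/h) 53.16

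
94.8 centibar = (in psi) 13.75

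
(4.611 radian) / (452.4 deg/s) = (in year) 1.852e-08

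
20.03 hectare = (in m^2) 2.003e+05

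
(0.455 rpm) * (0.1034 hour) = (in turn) 2.823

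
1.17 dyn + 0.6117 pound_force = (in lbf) 0.6117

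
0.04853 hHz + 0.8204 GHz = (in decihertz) 8.204e+09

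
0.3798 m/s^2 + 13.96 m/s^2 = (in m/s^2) 14.34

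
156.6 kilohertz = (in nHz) 1.566e+14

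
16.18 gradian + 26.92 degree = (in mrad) 724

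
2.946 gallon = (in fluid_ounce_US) 377.1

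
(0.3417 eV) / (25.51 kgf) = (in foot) 7.18e-22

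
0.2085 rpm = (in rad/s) 0.02183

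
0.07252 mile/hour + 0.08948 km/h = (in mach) 0.0001682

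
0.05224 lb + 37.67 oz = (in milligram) 1.092e+06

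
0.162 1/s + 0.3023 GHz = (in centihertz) 3.023e+10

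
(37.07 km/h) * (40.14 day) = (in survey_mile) 2.219e+04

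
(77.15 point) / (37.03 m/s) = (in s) 0.000735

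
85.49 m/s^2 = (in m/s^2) 85.49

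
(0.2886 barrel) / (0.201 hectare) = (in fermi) 2.283e+10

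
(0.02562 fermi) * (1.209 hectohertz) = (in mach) 9.097e-18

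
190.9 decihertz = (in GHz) 1.909e-08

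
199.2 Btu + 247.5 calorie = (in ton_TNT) 5.048e-05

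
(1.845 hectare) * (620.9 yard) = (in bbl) 6.589e+07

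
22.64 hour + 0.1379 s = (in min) 1358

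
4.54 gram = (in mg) 4540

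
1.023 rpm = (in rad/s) 0.1071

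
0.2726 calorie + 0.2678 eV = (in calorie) 0.2726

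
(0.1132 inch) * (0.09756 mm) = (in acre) 6.932e-11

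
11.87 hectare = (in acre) 29.33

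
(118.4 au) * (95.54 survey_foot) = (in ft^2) 5.552e+15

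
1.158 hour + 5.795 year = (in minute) 3.046e+06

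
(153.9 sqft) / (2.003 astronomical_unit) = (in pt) 1.353e-07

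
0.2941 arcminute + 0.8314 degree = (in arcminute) 50.18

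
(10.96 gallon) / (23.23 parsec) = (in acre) 1.43e-23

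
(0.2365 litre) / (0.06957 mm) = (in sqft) 36.59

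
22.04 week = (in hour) 3703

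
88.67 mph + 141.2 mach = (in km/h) 1.732e+05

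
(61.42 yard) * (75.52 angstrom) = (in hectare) 4.241e-11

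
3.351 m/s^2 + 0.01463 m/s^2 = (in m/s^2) 3.366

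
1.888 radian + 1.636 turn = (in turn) 1.936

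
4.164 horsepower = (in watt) 3105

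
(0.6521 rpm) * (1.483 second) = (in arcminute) 348.1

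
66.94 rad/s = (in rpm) 639.2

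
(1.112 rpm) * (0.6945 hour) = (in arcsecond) 6.005e+07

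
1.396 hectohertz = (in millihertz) 1.396e+05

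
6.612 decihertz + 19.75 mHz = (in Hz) 0.681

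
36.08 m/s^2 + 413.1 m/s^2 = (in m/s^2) 449.2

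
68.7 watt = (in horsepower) 0.09213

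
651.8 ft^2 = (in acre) 0.01496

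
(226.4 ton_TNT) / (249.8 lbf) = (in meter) 8.525e+08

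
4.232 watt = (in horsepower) 0.005675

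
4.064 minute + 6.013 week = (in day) 42.09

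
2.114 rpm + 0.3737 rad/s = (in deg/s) 34.1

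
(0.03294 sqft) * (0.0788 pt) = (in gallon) 2.247e-05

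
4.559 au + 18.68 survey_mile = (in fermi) 6.82e+26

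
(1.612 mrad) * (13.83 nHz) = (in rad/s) 2.229e-11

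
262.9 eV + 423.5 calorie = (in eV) 1.106e+22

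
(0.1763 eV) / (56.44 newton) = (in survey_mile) 3.11e-25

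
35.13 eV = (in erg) 5.628e-11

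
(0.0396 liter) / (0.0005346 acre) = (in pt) 0.05189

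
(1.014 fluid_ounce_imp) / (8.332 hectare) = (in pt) 9.802e-07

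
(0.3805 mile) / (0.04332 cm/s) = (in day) 16.36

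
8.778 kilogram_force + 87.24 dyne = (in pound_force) 19.35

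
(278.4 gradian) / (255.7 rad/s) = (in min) 0.000285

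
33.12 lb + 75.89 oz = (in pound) 37.86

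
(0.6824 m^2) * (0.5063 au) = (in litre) 5.169e+13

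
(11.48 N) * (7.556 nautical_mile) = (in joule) 1.606e+05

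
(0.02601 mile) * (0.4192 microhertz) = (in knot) 3.411e-05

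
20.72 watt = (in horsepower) 0.02779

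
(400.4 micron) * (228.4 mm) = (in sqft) 0.0009844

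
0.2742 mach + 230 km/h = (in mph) 351.8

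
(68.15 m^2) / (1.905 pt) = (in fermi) 1.014e+20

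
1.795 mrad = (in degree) 0.1028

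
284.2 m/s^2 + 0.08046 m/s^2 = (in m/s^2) 284.3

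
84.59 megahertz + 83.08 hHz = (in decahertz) 8.46e+06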